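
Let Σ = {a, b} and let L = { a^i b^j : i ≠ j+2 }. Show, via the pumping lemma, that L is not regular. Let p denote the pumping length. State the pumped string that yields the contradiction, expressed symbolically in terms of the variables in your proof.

a^{p+p!} b^{p+p!-2}

Assume L is regular. Let p be the pumping length given by the pumping lemma.
Choose w = a^p b^{p+p!-2}. Since p ≠ (p+p!-2)+2 = p+p!, w ∈ L; and |w| ≥ p.
Write w = xyz as guaranteed by the lemma, with |xy| ≤ p and |y| > 0.
Because |xy| ≤ p and w begins with p copies of a, we have y = a^k with 1 ≤ k ≤ p.
Since 1 ≤ k ≤ p, k divides p!; set t = 1 + p!/k. Then xy^t z has p + (p!/k)·k = p + p! copies of a. Now the a-count is p+p! and (b-count)+2 = (p+p!-2)+2 = p+p!, so i ≠ j+2 fails. So xy^t z = a^{p+p!} b^{p+p!-2} ∉ L.
Contradiction. Therefore L is not regular.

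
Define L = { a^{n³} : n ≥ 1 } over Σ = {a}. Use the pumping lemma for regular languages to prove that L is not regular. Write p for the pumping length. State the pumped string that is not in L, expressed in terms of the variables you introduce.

a^{p³+k}

Assume L is regular. Let p be the pumping length given by the pumping lemma.
Take w = a^{p³} ∈ L with |w| = p³ ≥ p.
Write w = xyz as guaranteed by the lemma, with |xy| ≤ p and y is nonempty.
Then y = a^k for some k with 1 ≤ k ≤ p.
Pump with i = 2: xy^2z = a^{p³+k}. Since 1 ≤ k ≤ p, p³ < p³+k ≤ p³+p < p³+3p²+3p+1 = (p+1)³, so p³+k is not a perfect cube. So xy^2z ∉ L.
Contradiction. Therefore L is not regular.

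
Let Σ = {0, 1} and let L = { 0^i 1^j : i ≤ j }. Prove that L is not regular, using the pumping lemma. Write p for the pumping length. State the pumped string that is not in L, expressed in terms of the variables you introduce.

0^{p+k} 1^p

Toward a contradiction, assume L is regular with pumping length p.
Choose w = 0^p 1^p ∈ L, with |w| = 2p ≥ p.
By the pumping lemma, w = xyz with |xy| ≤ p and y is nonempty.
Since the first p symbols of w are all 0's and |xy| ≤ p, y lies entirely in the leading 0-block: y = 0^k for some k with 1 ≤ k ≤ p.
Consider xy^2z = 0^{p+k} 1^p. Since k ≥ 1, the 0-count p+k exceeds the 1-count p, so i ≤ j fails; thus xy^2z ∉ L.
Contradiction. Therefore L is not regular.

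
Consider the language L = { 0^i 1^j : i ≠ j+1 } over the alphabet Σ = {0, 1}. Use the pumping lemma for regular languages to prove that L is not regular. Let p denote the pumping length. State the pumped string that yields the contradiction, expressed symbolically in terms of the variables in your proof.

Assume L is regular; let p be its pumping constant.
Choose w = 0^p 1^{p+p!-1}. Since p ≠ (p+p!-1)+1 = p+p!, w ∈ L; and |w| ≥ p.
By the pumping lemma, w = xyz with |xy| ≤ p and |y| ≥ 1.
Since the first p symbols of w are all 0's and |xy| ≤ p, y lies entirely in the leading 0-block: y = 0^k for some k with 1 ≤ k ≤ p.
Since 1 ≤ k ≤ p, k divides p!; set t = 1 + p!/k. Then xy^t z has p + (p!/k)·k = p + p! copies of 0. Now the 0-count is p+p! and (1-count)+1 = (p+p!-1)+1 = p+p!, so i ≠ j+1 fails. So xy^t z = 0^{p+p!} 1^{p+p!-1} ∉ L.
Contradiction. Therefore L is not regular.

0^{p+p!} 1^{p+p!-1}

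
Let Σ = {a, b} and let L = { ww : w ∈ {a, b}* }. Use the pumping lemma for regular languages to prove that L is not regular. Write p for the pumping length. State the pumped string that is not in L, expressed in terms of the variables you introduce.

a^{p+k} b^p a^p b^p

Toward a contradiction, assume L is regular with pumping length p.
Take w = a^p b^p a^p b^p = uu where u = a^pb^p; then w ∈ L and |w| = 4p ≥ p.
Write w = xyz as guaranteed by the lemma, with |xy| ≤ p and y is nonempty.
The first p characters of w are a's, so xy (and hence y) consists only of a's. Write y = a^k, 1 ≤ k ≤ p.
Pump with i = 2: xy^2z = a^{p+k} b^p a^p b^p, of length 4p+k. Suppose this equals vv. The string starts with a and ends with b, so v does too; thus the boundary between the two copies of v is a b→a transition. There is exactly one such transition, at position 2p+k, so |v| = 2p+k and |vv| = 4p+2k ≠ 4p+k since k ≥ 1. So xy^2z ∉ L.
This contradicts the pumping lemma, so L is not regular.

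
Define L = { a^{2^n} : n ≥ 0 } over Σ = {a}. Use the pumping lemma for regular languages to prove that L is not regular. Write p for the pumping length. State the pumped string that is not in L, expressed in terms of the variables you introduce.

a^{2^p+k}

Toward a contradiction, assume L is regular with pumping length p.
Take w = a^{2^p} ∈ L with |w| = 2^p ≥ p.
Write w = xyz as guaranteed by the lemma, with |xy| ≤ p and y is nonempty.
Then y = a^k for some k with 1 ≤ k ≤ p.
Pump with i = 2: xy^2z = a^{2^p+k}. Since 1 ≤ k ≤ p < 2^p, we have 2^p < 2^p+k < 2^{p+1}, so 2^p+k is not a power of 2. So xy^2z ∉ L.
This contradicts the pumping lemma, so L is not regular.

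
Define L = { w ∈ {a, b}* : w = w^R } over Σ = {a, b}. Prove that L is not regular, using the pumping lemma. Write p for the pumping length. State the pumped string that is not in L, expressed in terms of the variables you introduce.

Assume L is regular. Let p be the pumping length given by the pumping lemma.
Take w = a^p b a^p, a palindrome of length 2p+1 ≥ p.
Write w = xyz as guaranteed by the lemma, with |xy| ≤ p and y is nonempty.
Since the first p symbols of w are all a's and |xy| ≤ p, y lies entirely in the leading a-block: y = a^k for some k with 1 ≤ k ≤ p.
Pump with i = 2: xy^2z = a^{p+k} b a^p. Its reverse is a^p b a^{p+k}, which differs from xy^2z since k ≥ 1. So xy^2z is not a palindrome and xy^2z ∉ L.
Contradiction. Therefore L is not regular.

a^{p+k} b a^p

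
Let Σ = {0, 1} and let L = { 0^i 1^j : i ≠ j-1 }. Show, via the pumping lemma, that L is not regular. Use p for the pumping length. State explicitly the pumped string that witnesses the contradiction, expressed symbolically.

Toward a contradiction, assume L is regular with pumping length p.
Choose w = 0^p 1^{p+p!+1}. Since p ≠ (p+p!+1)-1 = p+p!, w ∈ L; and |w| ≥ p.
The pumping lemma gives a decomposition w = xyz where |xy| ≤ p and |y| ≥ 1.
Since the first p symbols of w are all 0's and |xy| ≤ p, y lies entirely in the leading 0-block: y = 0^k for some k with 1 ≤ k ≤ p.
Since 1 ≤ k ≤ p, k divides p!; set t = 1 + p!/k. Then xy^t z has p + (p!/k)·k = p + p! copies of 0. Now the 0-count is p+p! and (1-count)-1 = (p+p!+1)-1 = p+p!, so i ≠ j-1 fails. So xy^t z = 0^{p+p!} 1^{p+p!+1} ∉ L.
This is a contradiction; hence L is not regular.

0^{p+p!} 1^{p+p!+1}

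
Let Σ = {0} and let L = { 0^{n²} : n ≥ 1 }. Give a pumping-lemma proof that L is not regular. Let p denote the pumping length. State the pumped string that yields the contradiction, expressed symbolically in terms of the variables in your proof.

0^{p²+k}

Toward a contradiction, assume L is regular with pumping length p.
Take w = 0^{p²} ∈ L with |w| = p² ≥ p.
The pumping lemma gives a decomposition w = xyz where |xy| ≤ p and |y| > 0.
Then y = 0^k for some k with 1 ≤ k ≤ p.
Pump with i = 2: xy^2z = 0^{p²+k}. Since 1 ≤ k ≤ p, p² < p²+k ≤ p²+p < (p+1)², so p²+k lies strictly between consecutive squares and is not a perfect square. So xy^2z ∉ L.
This contradicts the pumping lemma, so L is not regular.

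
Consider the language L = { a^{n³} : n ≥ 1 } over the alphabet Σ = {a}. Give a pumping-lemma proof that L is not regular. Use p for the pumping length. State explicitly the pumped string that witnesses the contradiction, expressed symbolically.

Toward a contradiction, assume L is regular with pumping length p.
Take w = a^{p³} ∈ L with |w| = p³ ≥ p.
By the pumping lemma, w = xyz with |xy| ≤ p and y is nonempty.
Then y = a^k for some k with 1 ≤ k ≤ p.
Pump with i = 2: xy^2z = a^{p³+k}. Since 1 ≤ k ≤ p, p³ < p³+k ≤ p³+p < p³+3p²+3p+1 = (p+1)³, so p³+k is not a perfect cube. So xy^2z ∉ L.
This is a contradiction; hence L is not regular.

a^{p³+k}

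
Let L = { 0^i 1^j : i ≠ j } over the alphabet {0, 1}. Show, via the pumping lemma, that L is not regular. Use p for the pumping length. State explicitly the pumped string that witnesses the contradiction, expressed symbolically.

Suppose for contradiction that L is regular, and let p be the pumping length.
Choose w = 0^p 1^{p+p!}. Since p ≠ p+p!, w ∈ L; and |w| ≥ p.
The pumping lemma gives a decomposition w = xyz where |xy| ≤ p and y is nonempty.
Since the first p symbols of w are all 0's and |xy| ≤ p, y lies entirely in the leading 0-block: y = 0^k for some k with 1 ≤ k ≤ p.
Since 1 ≤ k ≤ p, k divides p!; set t = 1 + p!/k. Then xy^t z has p + (p!/k)·k = p + p! copies of 0. Now the 0-count equals the 1-count, so i ≠ j fails. So xy^t z = 0^{p+p!} 1^{p+p!} ∉ L.
This contradicts the pumping lemma, so L is not regular.

0^{p+p!} 1^{p+p!}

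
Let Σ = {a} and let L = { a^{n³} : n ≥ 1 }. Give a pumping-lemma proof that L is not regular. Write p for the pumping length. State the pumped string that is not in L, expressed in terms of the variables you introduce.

a^{p³+k}

Toward a contradiction, assume L is regular with pumping length p.
Take w = a^{p³} ∈ L with |w| = p³ ≥ p.
By the pumping lemma, w = xyz with |xy| ≤ p and |y| > 0.
Then y = a^k for some k with 1 ≤ k ≤ p.
Pump with i = 2: xy^2z = a^{p³+k}. Since 1 ≤ k ≤ p, p³ < p³+k ≤ p³+p < p³+3p²+3p+1 = (p+1)³, so p³+k is not a perfect cube. So xy^2z ∉ L.
This is a contradiction; hence L is not regular.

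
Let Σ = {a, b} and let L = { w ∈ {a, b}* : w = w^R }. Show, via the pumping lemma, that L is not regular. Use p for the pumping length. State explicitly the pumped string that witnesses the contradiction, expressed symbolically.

a^{p+k} b a^p

Toward a contradiction, assume L is regular with pumping length p.
Take w = a^p b a^p, a palindrome of length 2p+1 ≥ p.
The pumping lemma gives a decomposition w = xyz where |xy| ≤ p and y is nonempty.
Because |xy| ≤ p and w begins with p copies of a, we have y = a^k with 1 ≤ k ≤ p.
Pump with i = 2: xy^2z = a^{p+k} b a^p. Its reverse is a^p b a^{p+k}, which differs from xy^2z since k ≥ 1. So xy^2z is not a palindrome and xy^2z ∉ L.
This is a contradiction; hence L is not regular.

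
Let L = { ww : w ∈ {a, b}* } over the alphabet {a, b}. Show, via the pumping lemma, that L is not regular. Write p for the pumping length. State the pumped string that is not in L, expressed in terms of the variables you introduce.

Toward a contradiction, assume L is regular with pumping length p.
Take w = a^p b^p a^p b^p = uu where u = a^pb^p; then w ∈ L and |w| = 4p ≥ p.
The pumping lemma gives a decomposition w = xyz where |xy| ≤ p and |y| ≥ 1.
Since the first p symbols of w are all a's and |xy| ≤ p, y lies entirely in the leading a-block: y = a^k for some k with 1 ≤ k ≤ p.
Pump with i = 2: xy^2z = a^{p+k} b^p a^p b^p, of length 4p+k. Suppose this equals vv. The string starts with a and ends with b, so v does too; thus the boundary between the two copies of v is a b→a transition. There is exactly one such transition, at position 2p+k, so |v| = 2p+k and |vv| = 4p+2k ≠ 4p+k since k ≥ 1. So xy^2z ∉ L.
This is a contradiction; hence L is not regular.

a^{p+k} b^p a^p b^p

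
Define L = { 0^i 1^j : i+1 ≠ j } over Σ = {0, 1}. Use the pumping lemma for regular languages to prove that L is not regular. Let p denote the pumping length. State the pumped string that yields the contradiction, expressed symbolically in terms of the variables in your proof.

0^{p+p!} 1^{p+p!+1}

Toward a contradiction, assume L is regular with pumping length p.
Choose w = 0^p 1^{p+p!+1}. Since p ≠ (p+p!+1)-1 = p+p!, w ∈ L; and |w| ≥ p.
By the pumping lemma, w = xyz with |xy| ≤ p and |y| ≥ 1.
Because |xy| ≤ p and w begins with p copies of 0, we have y = 0^k with 1 ≤ k ≤ p.
Since 1 ≤ k ≤ p, k divides p!; set t = 1 + p!/k. Then xy^t z has p + (p!/k)·k = p + p! copies of 0. Now the 0-count is p+p! and (1-count)-1 = (p+p!+1)-1 = p+p!, so i+1 ≠ j fails. So xy^t z = 0^{p+p!} 1^{p+p!+1} ∉ L.
Contradiction. Therefore L is not regular.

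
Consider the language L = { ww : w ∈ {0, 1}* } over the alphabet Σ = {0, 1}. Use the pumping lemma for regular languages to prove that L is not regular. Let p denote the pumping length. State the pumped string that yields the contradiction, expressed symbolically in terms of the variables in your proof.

0^{p+k} 1^p 0^p 1^p

Suppose for contradiction that L is regular, and let p be the pumping length.
Take w = 0^p 1^p 0^p 1^p = uu where u = 0^p1^p; then w ∈ L and |w| = 4p ≥ p.
Write w = xyz as guaranteed by the lemma, with |xy| ≤ p and |y| > 0.
Because |xy| ≤ p and w begins with p copies of 0, we have y = 0^k with 1 ≤ k ≤ p.
Pump with i = 2: xy^2z = 0^{p+k} 1^p 0^p 1^p, of length 4p+k. Suppose this equals vv. The string starts with 0 and ends with 1, so v does too; thus the boundary between the two copies of v is a 1→0 transition. There is exactly one such transition, at position 2p+k, so |v| = 2p+k and |vv| = 4p+2k ≠ 4p+k since k ≥ 1. So xy^2z ∉ L.
Contradiction. Therefore L is not regular.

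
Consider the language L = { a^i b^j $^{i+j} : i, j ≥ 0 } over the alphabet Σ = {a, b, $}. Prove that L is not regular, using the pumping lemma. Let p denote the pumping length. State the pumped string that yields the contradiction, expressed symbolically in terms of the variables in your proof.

Assume L is regular. Let p be the pumping length given by the pumping lemma.
Take w = a^p b^p $^{2p} ∈ L (with i=j=p, i+j=2p), |w| = 4p ≥ p.
By the pumping lemma, w = xyz with |xy| ≤ p and |y| > 0.
The first p characters of w are a's, so xy (and hence y) consists only of a's. Write y = a^k, 1 ≤ k ≤ p.
Consider xy^2z = a^{p+k} b^p $^{2p}. Now the a- and b-counts sum to 2p+k, but the $-count is 2p ≠ 2p+k. So xy^2z ∉ L.
Contradiction. Therefore L is not regular.

a^{p+k} b^p $^{2p}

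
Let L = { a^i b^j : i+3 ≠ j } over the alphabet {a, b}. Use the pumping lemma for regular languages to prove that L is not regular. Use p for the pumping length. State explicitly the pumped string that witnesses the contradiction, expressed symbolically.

a^{p+p!} b^{p+p!+3}

Suppose for contradiction that L is regular, and let p be the pumping length.
Choose w = a^p b^{p+p!+3}. Since p ≠ (p+p!+3)-3 = p+p!, w ∈ L; and |w| ≥ p.
Write w = xyz as guaranteed by the lemma, with |xy| ≤ p and |y| ≥ 1.
The first p characters of w are a's, so xy (and hence y) consists only of a's. Write y = a^k, 1 ≤ k ≤ p.
Since 1 ≤ k ≤ p, k divides p!; set t = 1 + p!/k. Then xy^t z has p + (p!/k)·k = p + p! copies of a. Now the a-count is p+p! and (b-count)-3 = (p+p!+3)-3 = p+p!, so i+3 ≠ j fails. So xy^t z = a^{p+p!} b^{p+p!+3} ∉ L.
This is a contradiction; hence L is not regular.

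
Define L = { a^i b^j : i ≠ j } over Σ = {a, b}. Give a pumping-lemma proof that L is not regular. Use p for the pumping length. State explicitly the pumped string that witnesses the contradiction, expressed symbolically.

a^{p+p!} b^{p+p!}

Assume L is regular. Let p be the pumping length given by the pumping lemma.
Choose w = a^p b^{p+p!}. Since p ≠ p+p!, w ∈ L; and |w| ≥ p.
By the pumping lemma, w = xyz with |xy| ≤ p and |y| > 0.
The first p characters of w are a's, so xy (and hence y) consists only of a's. Write y = a^k, 1 ≤ k ≤ p.
Since 1 ≤ k ≤ p, k divides p!; set t = 1 + p!/k. Then xy^t z has p + (p!/k)·k = p + p! copies of a. Now the a-count equals the b-count, so i ≠ j fails. So xy^t z = a^{p+p!} b^{p+p!} ∉ L.
Contradiction. Therefore L is not regular.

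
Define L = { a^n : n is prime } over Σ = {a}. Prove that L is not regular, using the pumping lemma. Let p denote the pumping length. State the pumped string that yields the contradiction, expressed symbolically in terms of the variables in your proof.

a^{q(1+k)}

Assume L is regular. Let p be the pumping length given by the pumping lemma.
Let q be a prime with q ≥ p+2 (infinitely many primes exist), and take w = a^q ∈ L with |w| = q ≥ p.
By the pumping lemma, w = xyz with |xy| ≤ p and y is nonempty.
Then y = a^k for some k with 1 ≤ k ≤ p.
Since 1 ≤ k ≤ p, |xz| = q-k. Pump with i = q+1: |xy^{q+1}z| = (q-k)+(q+1)k = q+qk = q(1+k), which is composite (both factors ≥ 2). So xy^{q+1}z = a^{q(1+k)} ∉ L.
This is a contradiction; hence L is not regular.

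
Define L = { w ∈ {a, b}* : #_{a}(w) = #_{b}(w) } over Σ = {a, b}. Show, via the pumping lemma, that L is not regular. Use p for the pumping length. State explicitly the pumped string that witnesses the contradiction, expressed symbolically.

a^{p+k} b^p

Assume L is regular. Let p be the pumping length given by the pumping lemma.
Choose w = a^p b^p ∈ L with |w| = 2p ≥ p.
By the pumping lemma, w = xyz with |xy| ≤ p and |y| > 0.
The first p characters of w are a's, so xy (and hence y) consists only of a's. Write y = a^k, 1 ≤ k ≤ p.
Pump with i = 2: xy^2z = a^{p+k} b^p has p+k occurrences of a but only p of b. Since k ≥ 1 the counts differ, so xy^2z ∉ L.
This contradicts the pumping lemma, so L is not regular.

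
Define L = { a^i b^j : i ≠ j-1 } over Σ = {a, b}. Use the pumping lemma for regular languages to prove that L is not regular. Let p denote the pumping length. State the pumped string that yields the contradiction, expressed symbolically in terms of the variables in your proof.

a^{p+p!} b^{p+p!+1}

Assume L is regular. Let p be the pumping length given by the pumping lemma.
Choose w = a^p b^{p+p!+1}. Since p ≠ (p+p!+1)-1 = p+p!, w ∈ L; and |w| ≥ p.
By the pumping lemma, w = xyz with |xy| ≤ p and y is nonempty.
Since the first p symbols of w are all a's and |xy| ≤ p, y lies entirely in the leading a-block: y = a^k for some k with 1 ≤ k ≤ p.
Since 1 ≤ k ≤ p, k divides p!; set t = 1 + p!/k. Then xy^t z has p + (p!/k)·k = p + p! copies of a. Now the a-count is p+p! and (b-count)-1 = (p+p!+1)-1 = p+p!, so i ≠ j-1 fails. So xy^t z = a^{p+p!} b^{p+p!+1} ∉ L.
This contradicts the pumping lemma, so L is not regular.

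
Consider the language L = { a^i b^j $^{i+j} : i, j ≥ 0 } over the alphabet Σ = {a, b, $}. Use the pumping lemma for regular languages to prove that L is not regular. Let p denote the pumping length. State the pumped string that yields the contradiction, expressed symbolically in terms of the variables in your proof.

Assume L is regular. Let p be the pumping length given by the pumping lemma.
Take w = a^p b^p $^{2p} ∈ L (with i=j=p, i+j=2p), |w| = 4p ≥ p.
By the pumping lemma, w = xyz with |xy| ≤ p and y is nonempty.
Because |xy| ≤ p and w begins with p copies of a, we have y = a^k with 1 ≤ k ≤ p.
Consider xy^2z = a^{p+k} b^p $^{2p}. Now the a- and b-counts sum to 2p+k, but the $-count is 2p ≠ 2p+k. So xy^2z ∉ L.
Contradiction. Therefore L is not regular.

a^{p+k} b^p $^{2p}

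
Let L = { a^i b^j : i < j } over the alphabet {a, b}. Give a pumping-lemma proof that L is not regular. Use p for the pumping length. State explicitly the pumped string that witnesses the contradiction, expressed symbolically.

a^{p+k} b^{p+1}

Suppose for contradiction that L is regular, and let p be the pumping length.
Choose w = a^p b^{p+1} ∈ L, with |w| = 2p+1 ≥ p.
The pumping lemma gives a decomposition w = xyz where |xy| ≤ p and y is nonempty.
Because |xy| ≤ p and w begins with p copies of a, we have y = a^k with 1 ≤ k ≤ p.
Consider xy^2z = a^{p+k} b^{p+1}. Since k ≥ 1, the a-count p+k is at least p+1, so i < j fails; thus xy^2z ∉ L.
Contradiction. Therefore L is not regular.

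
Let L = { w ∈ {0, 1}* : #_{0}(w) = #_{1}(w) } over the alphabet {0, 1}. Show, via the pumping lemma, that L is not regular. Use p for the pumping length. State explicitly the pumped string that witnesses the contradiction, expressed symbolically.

0^{p+k} 1^p

Assume L is regular; let p be its pumping constant.
Choose w = 0^p 1^p ∈ L with |w| = 2p ≥ p.
Write w = xyz as guaranteed by the lemma, with |xy| ≤ p and y is nonempty.
Because |xy| ≤ p and w begins with p copies of 0, we have y = 0^k with 1 ≤ k ≤ p.
Pump with i = 2: xy^2z = 0^{p+k} 1^p has p+k occurrences of 0 but only p of 1. Since k ≥ 1 the counts differ, so xy^2z ∉ L.
This contradicts the pumping lemma, so L is not regular.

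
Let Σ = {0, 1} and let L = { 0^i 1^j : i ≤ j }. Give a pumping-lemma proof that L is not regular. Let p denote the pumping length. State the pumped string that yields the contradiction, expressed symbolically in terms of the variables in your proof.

Assume L is regular. Let p be the pumping length given by the pumping lemma.
Choose w = 0^p 1^p ∈ L, with |w| = 2p ≥ p.
The pumping lemma gives a decomposition w = xyz where |xy| ≤ p and |y| > 0.
Because |xy| ≤ p and w begins with p copies of 0, we have y = 0^k with 1 ≤ k ≤ p.
Consider xy^2z = 0^{p+k} 1^p. Since k ≥ 1, the 0-count p+k exceeds the 1-count p, so i ≤ j fails; thus xy^2z ∉ L.
Contradiction. Therefore L is not regular.

0^{p+k} 1^p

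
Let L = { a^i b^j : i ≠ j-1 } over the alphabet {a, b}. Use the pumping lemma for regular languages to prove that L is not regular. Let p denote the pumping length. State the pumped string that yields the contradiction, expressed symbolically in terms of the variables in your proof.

a^{p+p!} b^{p+p!+1}

Suppose for contradiction that L is regular, and let p be the pumping length.
Choose w = a^p b^{p+p!+1}. Since p ≠ (p+p!+1)-1 = p+p!, w ∈ L; and |w| ≥ p.
Write w = xyz as guaranteed by the lemma, with |xy| ≤ p and |y| > 0.
Since the first p symbols of w are all a's and |xy| ≤ p, y lies entirely in the leading a-block: y = a^k for some k with 1 ≤ k ≤ p.
Since 1 ≤ k ≤ p, k divides p!; set t = 1 + p!/k. Then xy^t z has p + (p!/k)·k = p + p! copies of a. Now the a-count is p+p! and (b-count)-1 = (p+p!+1)-1 = p+p!, so i ≠ j-1 fails. So xy^t z = a^{p+p!} b^{p+p!+1} ∉ L.
This is a contradiction; hence L is not regular.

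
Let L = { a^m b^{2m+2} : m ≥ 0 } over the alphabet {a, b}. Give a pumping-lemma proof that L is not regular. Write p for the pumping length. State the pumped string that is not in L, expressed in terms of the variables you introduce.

Suppose for contradiction that L is regular, and let p be the pumping length.
Take w = a^p b^{2p+2}. Then w ∈ L and |w| = 3p+2 ≥ p.
The pumping lemma gives a decomposition w = xyz where |xy| ≤ p and y is nonempty.
Because |xy| ≤ p and w begins with p copies of a, we have y = a^k with 1 ≤ k ≤ p.
Pump with i = 2: xy^2z = a^{p+k} b^{2p+2}. For this to lie in L we would need 2p+2 = 2(p+k)+2, which forces k = 0. But k ≥ 1, so xy^2z ∉ L.
This is a contradiction; hence L is not regular.

a^{p+k} b^{2p+2}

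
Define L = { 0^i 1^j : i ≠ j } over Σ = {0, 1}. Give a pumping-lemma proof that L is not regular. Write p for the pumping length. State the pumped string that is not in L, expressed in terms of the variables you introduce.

0^{p+p!} 1^{p+p!}

Toward a contradiction, assume L is regular with pumping length p.
Choose w = 0^p 1^{p+p!}. Since p ≠ p+p!, w ∈ L; and |w| ≥ p.
By the pumping lemma, w = xyz with |xy| ≤ p and |y| ≥ 1.
Because |xy| ≤ p and w begins with p copies of 0, we have y = 0^k with 1 ≤ k ≤ p.
Since 1 ≤ k ≤ p, k divides p!; set t = 1 + p!/k. Then xy^t z has p + (p!/k)·k = p + p! copies of 0. Now the 0-count equals the 1-count, so i ≠ j fails. So xy^t z = 0^{p+p!} 1^{p+p!} ∉ L.
This is a contradiction; hence L is not regular.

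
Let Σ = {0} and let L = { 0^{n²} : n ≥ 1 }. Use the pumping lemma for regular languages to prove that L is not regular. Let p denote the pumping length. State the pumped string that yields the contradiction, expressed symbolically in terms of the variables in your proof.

Assume L is regular. Let p be the pumping length given by the pumping lemma.
Take w = 0^{p²} ∈ L with |w| = p² ≥ p.
Write w = xyz as guaranteed by the lemma, with |xy| ≤ p and y is nonempty.
Then y = 0^k for some k with 1 ≤ k ≤ p.
Pump with i = 2: xy^2z = 0^{p²+k}. Since 1 ≤ k ≤ p, p² < p²+k ≤ p²+p < (p+1)², so p²+k lies strictly between consecutive squares and is not a perfect square. So xy^2z ∉ L.
This is a contradiction; hence L is not regular.

0^{p²+k}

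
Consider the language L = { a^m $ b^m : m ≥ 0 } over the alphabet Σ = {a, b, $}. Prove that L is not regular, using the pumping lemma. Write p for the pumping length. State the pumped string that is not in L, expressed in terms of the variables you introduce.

Assume L is regular; let p be its pumping constant.
Take w = a^p $ b^p ∈ L with |w| = 2p+1 ≥ p.
Write w = xyz as guaranteed by the lemma, with |xy| ≤ p and |y| ≥ 1.
The first p characters of w are a's, so xy (and hence y) consists only of a's. Write y = a^k, 1 ≤ k ≤ p.
Pump with i = 2: xy^2z = a^{p+k} $ b^p, which would require p+k = p. But k ≥ 1, so xy^2z ∉ L.
This is a contradiction; hence L is not regular.

a^{p+k} $ b^p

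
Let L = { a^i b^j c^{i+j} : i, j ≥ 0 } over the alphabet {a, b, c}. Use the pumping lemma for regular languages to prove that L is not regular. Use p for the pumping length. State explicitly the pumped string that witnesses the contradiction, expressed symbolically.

Assume L is regular. Let p be the pumping length given by the pumping lemma.
Take w = a^p b^p c^{2p} ∈ L (with i=j=p, i+j=2p), |w| = 4p ≥ p.
The pumping lemma gives a decomposition w = xyz where |xy| ≤ p and |y| ≥ 1.
Because |xy| ≤ p and w begins with p copies of a, we have y = a^k with 1 ≤ k ≤ p.
Consider xy^2z = a^{p+k} b^p c^{2p}. Now the a- and b-counts sum to 2p+k, but the c-count is 2p ≠ 2p+k. So xy^2z ∉ L.
This is a contradiction; hence L is not regular.

a^{p+k} b^p c^{2p}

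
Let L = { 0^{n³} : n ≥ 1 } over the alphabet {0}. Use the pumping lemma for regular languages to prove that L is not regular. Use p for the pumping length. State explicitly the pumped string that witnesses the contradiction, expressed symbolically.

0^{p³+k}

Toward a contradiction, assume L is regular with pumping length p.
Take w = 0^{p³} ∈ L with |w| = p³ ≥ p.
Write w = xyz as guaranteed by the lemma, with |xy| ≤ p and |y| > 0.
Then y = 0^k for some k with 1 ≤ k ≤ p.
Pump with i = 2: xy^2z = 0^{p³+k}. Since 1 ≤ k ≤ p, p³ < p³+k ≤ p³+p < p³+3p²+3p+1 = (p+1)³, so p³+k is not a perfect cube. So xy^2z ∉ L.
Contradiction. Therefore L is not regular.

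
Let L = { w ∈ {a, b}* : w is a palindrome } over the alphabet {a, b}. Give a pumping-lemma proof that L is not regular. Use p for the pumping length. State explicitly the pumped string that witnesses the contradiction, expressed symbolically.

Suppose for contradiction that L is regular, and let p be the pumping length.
Take w = a^p b a^p, a palindrome of length 2p+1 ≥ p.
Write w = xyz as guaranteed by the lemma, with |xy| ≤ p and |y| > 0.
Since the first p symbols of w are all a's and |xy| ≤ p, y lies entirely in the leading a-block: y = a^k for some k with 1 ≤ k ≤ p.
Pump with i = 2: xy^2z = a^{p+k} b a^p. Its reverse is a^p b a^{p+k}, which differs from xy^2z since k ≥ 1. So xy^2z is not a palindrome and xy^2z ∉ L.
This contradicts the pumping lemma, so L is not regular.

a^{p+k} b a^p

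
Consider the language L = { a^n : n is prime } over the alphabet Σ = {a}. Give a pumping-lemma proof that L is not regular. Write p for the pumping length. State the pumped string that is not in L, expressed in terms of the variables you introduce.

a^{q(1+k)}

Assume L is regular. Let p be the pumping length given by the pumping lemma.
Let q be a prime with q ≥ p+2 (infinitely many primes exist), and take w = a^q ∈ L with |w| = q ≥ p.
Write w = xyz as guaranteed by the lemma, with |xy| ≤ p and |y| > 0.
Then y = a^k for some k with 1 ≤ k ≤ p.
Since 1 ≤ k ≤ p, |xz| = q-k. Pump with i = q+1: |xy^{q+1}z| = (q-k)+(q+1)k = q+qk = q(1+k), which is composite (both factors ≥ 2). So xy^{q+1}z = a^{q(1+k)} ∉ L.
This is a contradiction; hence L is not regular.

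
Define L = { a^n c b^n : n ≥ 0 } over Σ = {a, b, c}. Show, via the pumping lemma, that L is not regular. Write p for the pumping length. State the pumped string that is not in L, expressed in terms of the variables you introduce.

a^{p+k} c b^p

Assume L is regular; let p be its pumping constant.
Take w = a^p c b^p ∈ L with |w| = 2p+1 ≥ p.
Write w = xyz as guaranteed by the lemma, with |xy| ≤ p and y is nonempty.
Because |xy| ≤ p and w begins with p copies of a, we have y = a^k with 1 ≤ k ≤ p.
Pump with i = 2: xy^2z = a^{p+k} c b^p, which would require p+k = p. But k ≥ 1, so xy^2z ∉ L.
This is a contradiction; hence L is not regular.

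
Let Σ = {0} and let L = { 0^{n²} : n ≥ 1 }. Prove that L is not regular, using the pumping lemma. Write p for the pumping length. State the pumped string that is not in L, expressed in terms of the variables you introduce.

Toward a contradiction, assume L is regular with pumping length p.
Take w = 0^{p²} ∈ L with |w| = p² ≥ p.
Write w = xyz as guaranteed by the lemma, with |xy| ≤ p and y is nonempty.
Then y = 0^k for some k with 1 ≤ k ≤ p.
Pump with i = 2: xy^2z = 0^{p²+k}. Since 1 ≤ k ≤ p, p² < p²+k ≤ p²+p < (p+1)², so p²+k lies strictly between consecutive squares and is not a perfect square. So xy^2z ∉ L.
This is a contradiction; hence L is not regular.

0^{p²+k}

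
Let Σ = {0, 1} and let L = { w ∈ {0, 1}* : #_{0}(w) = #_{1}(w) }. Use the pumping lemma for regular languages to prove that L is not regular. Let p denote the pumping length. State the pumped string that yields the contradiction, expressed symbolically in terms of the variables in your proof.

0^{p+k} 1^p

Assume L is regular; let p be its pumping constant.
Choose w = 0^p 1^p ∈ L with |w| = 2p ≥ p.
By the pumping lemma, w = xyz with |xy| ≤ p and |y| > 0.
Because |xy| ≤ p and w begins with p copies of 0, we have y = 0^k with 1 ≤ k ≤ p.
Pump with i = 2: xy^2z = 0^{p+k} 1^p has p+k occurrences of 0 but only p of 1. Since k ≥ 1 the counts differ, so xy^2z ∉ L.
Contradiction. Therefore L is not regular.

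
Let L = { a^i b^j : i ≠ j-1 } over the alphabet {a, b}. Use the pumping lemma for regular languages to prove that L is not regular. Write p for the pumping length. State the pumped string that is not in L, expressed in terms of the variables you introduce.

a^{p+p!} b^{p+p!+1}

Assume L is regular; let p be its pumping constant.
Choose w = a^p b^{p+p!+1}. Since p ≠ (p+p!+1)-1 = p+p!, w ∈ L; and |w| ≥ p.
By the pumping lemma, w = xyz with |xy| ≤ p and |y| ≥ 1.
Because |xy| ≤ p and w begins with p copies of a, we have y = a^k with 1 ≤ k ≤ p.
Since 1 ≤ k ≤ p, k divides p!; set t = 1 + p!/k. Then xy^t z has p + (p!/k)·k = p + p! copies of a. Now the a-count is p+p! and (b-count)-1 = (p+p!+1)-1 = p+p!, so i ≠ j-1 fails. So xy^t z = a^{p+p!} b^{p+p!+1} ∉ L.
Contradiction. Therefore L is not regular.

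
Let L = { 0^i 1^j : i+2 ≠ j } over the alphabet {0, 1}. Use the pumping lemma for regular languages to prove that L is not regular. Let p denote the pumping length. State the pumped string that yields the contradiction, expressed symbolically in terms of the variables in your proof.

0^{p+p!} 1^{p+p!+2}

Suppose for contradiction that L is regular, and let p be the pumping length.
Choose w = 0^p 1^{p+p!+2}. Since p ≠ (p+p!+2)-2 = p+p!, w ∈ L; and |w| ≥ p.
Write w = xyz as guaranteed by the lemma, with |xy| ≤ p and |y| ≥ 1.
Because |xy| ≤ p and w begins with p copies of 0, we have y = 0^k with 1 ≤ k ≤ p.
Since 1 ≤ k ≤ p, k divides p!; set t = 1 + p!/k. Then xy^t z has p + (p!/k)·k = p + p! copies of 0. Now the 0-count is p+p! and (1-count)-2 = (p+p!+2)-2 = p+p!, so i+2 ≠ j fails. So xy^t z = 0^{p+p!} 1^{p+p!+2} ∉ L.
This is a contradiction; hence L is not regular.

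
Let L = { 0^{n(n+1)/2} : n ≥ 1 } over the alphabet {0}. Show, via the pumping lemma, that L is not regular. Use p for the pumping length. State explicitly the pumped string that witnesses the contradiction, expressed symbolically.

0^{p(p+1)/2+k}

Suppose for contradiction that L is regular, and let p be the pumping length.
Take w = 0^{p(p+1)/2} ∈ L with |w| = p(p+1)/2 ≥ p.
The pumping lemma gives a decomposition w = xyz where |xy| ≤ p and y is nonempty.
Then y = 0^k for some k with 1 ≤ k ≤ p.
Pump with i = 2: xy^2z = 0^{p(p+1)/2+k}. Since 1 ≤ k ≤ p, p(p+1)/2 < p(p+1)/2+k ≤ p(p+1)/2+p < (p+1)(p+2)/2, so p(p+1)/2+k is strictly between consecutive triangular numbers. So xy^2z ∉ L.
Contradiction. Therefore L is not regular.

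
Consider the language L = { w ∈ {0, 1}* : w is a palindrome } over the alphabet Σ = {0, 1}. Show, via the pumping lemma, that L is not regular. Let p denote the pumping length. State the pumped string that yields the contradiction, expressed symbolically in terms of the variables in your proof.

0^{p+k} 1 0^p

Suppose for contradiction that L is regular, and let p be the pumping length.
Take w = 0^p 1 0^p, a palindrome of length 2p+1 ≥ p.
Write w = xyz as guaranteed by the lemma, with |xy| ≤ p and |y| ≥ 1.
Since the first p symbols of w are all 0's and |xy| ≤ p, y lies entirely in the leading 0-block: y = 0^k for some k with 1 ≤ k ≤ p.
Pump with i = 2: xy^2z = 0^{p+k} 1 0^p. Its reverse is 0^p 1 0^{p+k}, which differs from xy^2z since k ≥ 1. So xy^2z is not a palindrome and xy^2z ∉ L.
Contradiction. Therefore L is not regular.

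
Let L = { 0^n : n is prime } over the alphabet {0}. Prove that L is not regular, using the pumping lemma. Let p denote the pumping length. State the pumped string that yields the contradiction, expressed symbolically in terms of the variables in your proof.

0^{q(1+k)}

Suppose for contradiction that L is regular, and let p be the pumping length.
Let q be a prime with q ≥ p+2 (infinitely many primes exist), and take w = 0^q ∈ L with |w| = q ≥ p.
The pumping lemma gives a decomposition w = xyz where |xy| ≤ p and y is nonempty.
Then y = 0^k for some k with 1 ≤ k ≤ p.
Since 1 ≤ k ≤ p, |xz| = q-k. Pump with i = q+1: |xy^{q+1}z| = (q-k)+(q+1)k = q+qk = q(1+k), which is composite (both factors ≥ 2). So xy^{q+1}z = 0^{q(1+k)} ∉ L.
This is a contradiction; hence L is not regular.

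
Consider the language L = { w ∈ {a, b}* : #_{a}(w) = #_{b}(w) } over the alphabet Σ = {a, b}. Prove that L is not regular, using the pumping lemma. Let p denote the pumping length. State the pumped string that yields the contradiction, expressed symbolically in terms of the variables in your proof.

a^{p+k} b^p

Suppose for contradiction that L is regular, and let p be the pumping length.
Choose w = a^p b^p ∈ L with |w| = 2p ≥ p.
The pumping lemma gives a decomposition w = xyz where |xy| ≤ p and y is nonempty.
Because |xy| ≤ p and w begins with p copies of a, we have y = a^k with 1 ≤ k ≤ p.
Pump with i = 2: xy^2z = a^{p+k} b^p has p+k occurrences of a but only p of b. Since k ≥ 1 the counts differ, so xy^2z ∉ L.
Contradiction. Therefore L is not regular.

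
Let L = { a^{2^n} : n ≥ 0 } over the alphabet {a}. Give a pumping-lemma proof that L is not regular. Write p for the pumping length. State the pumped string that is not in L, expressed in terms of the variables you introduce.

a^{2^p+k}

Assume L is regular; let p be its pumping constant.
Take w = a^{2^p} ∈ L with |w| = 2^p ≥ p.
By the pumping lemma, w = xyz with |xy| ≤ p and y is nonempty.
Then y = a^k for some k with 1 ≤ k ≤ p.
Pump with i = 2: xy^2z = a^{2^p+k}. Since 1 ≤ k ≤ p < 2^p, we have 2^p < 2^p+k < 2^{p+1}, so 2^p+k is not a power of 2. So xy^2z ∉ L.
Contradiction. Therefore L is not regular.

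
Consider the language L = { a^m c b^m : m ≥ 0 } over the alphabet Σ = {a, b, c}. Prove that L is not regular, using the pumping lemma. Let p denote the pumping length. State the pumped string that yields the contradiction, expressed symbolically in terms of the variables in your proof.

a^{p+k} c b^p

Suppose for contradiction that L is regular, and let p be the pumping length.
Take w = a^p c b^p ∈ L with |w| = 2p+1 ≥ p.
The pumping lemma gives a decomposition w = xyz where |xy| ≤ p and |y| > 0.
Because |xy| ≤ p and w begins with p copies of a, we have y = a^k with 1 ≤ k ≤ p.
Pump with i = 2: xy^2z = a^{p+k} c b^p, which would require p+k = p. But k ≥ 1, so xy^2z ∉ L.
This is a contradiction; hence L is not regular.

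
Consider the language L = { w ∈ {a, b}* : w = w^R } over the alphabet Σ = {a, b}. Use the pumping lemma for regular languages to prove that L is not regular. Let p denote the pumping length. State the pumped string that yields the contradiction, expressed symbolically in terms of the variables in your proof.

Suppose for contradiction that L is regular, and let p be the pumping length.
Take w = a^p b a^p, a palindrome of length 2p+1 ≥ p.
The pumping lemma gives a decomposition w = xyz where |xy| ≤ p and |y| ≥ 1.
Since the first p symbols of w are all a's and |xy| ≤ p, y lies entirely in the leading a-block: y = a^k for some k with 1 ≤ k ≤ p.
Pump with i = 2: xy^2z = a^{p+k} b a^p. Its reverse is a^p b a^{p+k}, which differs from xy^2z since k ≥ 1. So xy^2z is not a palindrome and xy^2z ∉ L.
Contradiction. Therefore L is not regular.

a^{p+k} b a^p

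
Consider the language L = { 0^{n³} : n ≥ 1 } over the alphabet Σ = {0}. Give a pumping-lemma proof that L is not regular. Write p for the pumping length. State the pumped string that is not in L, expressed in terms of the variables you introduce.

0^{p³+k}

Assume L is regular. Let p be the pumping length given by the pumping lemma.
Take w = 0^{p³} ∈ L with |w| = p³ ≥ p.
The pumping lemma gives a decomposition w = xyz where |xy| ≤ p and |y| > 0.
Then y = 0^k for some k with 1 ≤ k ≤ p.
Pump with i = 2: xy^2z = 0^{p³+k}. Since 1 ≤ k ≤ p, p³ < p³+k ≤ p³+p < p³+3p²+3p+1 = (p+1)³, so p³+k is not a perfect cube. So xy^2z ∉ L.
This is a contradiction; hence L is not regular.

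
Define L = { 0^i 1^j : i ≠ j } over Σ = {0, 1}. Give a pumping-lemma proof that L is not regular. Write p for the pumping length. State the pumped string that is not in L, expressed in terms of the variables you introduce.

0^{p+p!} 1^{p+p!}

Toward a contradiction, assume L is regular with pumping length p.
Choose w = 0^p 1^{p+p!}. Since p ≠ p+p!, w ∈ L; and |w| ≥ p.
By the pumping lemma, w = xyz with |xy| ≤ p and |y| > 0.
The first p characters of w are 0's, so xy (and hence y) consists only of 0's. Write y = 0^k, 1 ≤ k ≤ p.
Since 1 ≤ k ≤ p, k divides p!; set t = 1 + p!/k. Then xy^t z has p + (p!/k)·k = p + p! copies of 0. Now the 0-count equals the 1-count, so i ≠ j fails. So xy^t z = 0^{p+p!} 1^{p+p!} ∉ L.
This is a contradiction; hence L is not regular.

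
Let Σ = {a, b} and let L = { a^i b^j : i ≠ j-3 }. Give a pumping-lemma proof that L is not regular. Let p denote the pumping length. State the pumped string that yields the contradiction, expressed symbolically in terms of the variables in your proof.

Suppose for contradiction that L is regular, and let p be the pumping length.
Choose w = a^p b^{p+p!+3}. Since p ≠ (p+p!+3)-3 = p+p!, w ∈ L; and |w| ≥ p.
Write w = xyz as guaranteed by the lemma, with |xy| ≤ p and |y| > 0.
The first p characters of w are a's, so xy (and hence y) consists only of a's. Write y = a^k, 1 ≤ k ≤ p.
Since 1 ≤ k ≤ p, k divides p!; set t = 1 + p!/k. Then xy^t z has p + (p!/k)·k = p + p! copies of a. Now the a-count is p+p! and (b-count)-3 = (p+p!+3)-3 = p+p!, so i ≠ j-3 fails. So xy^t z = a^{p+p!} b^{p+p!+3} ∉ L.
This is a contradiction; hence L is not regular.

a^{p+p!} b^{p+p!+3}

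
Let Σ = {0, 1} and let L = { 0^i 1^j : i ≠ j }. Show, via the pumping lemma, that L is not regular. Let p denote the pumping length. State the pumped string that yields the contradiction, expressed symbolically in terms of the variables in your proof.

0^{p+p!} 1^{p+p!}

Suppose for contradiction that L is regular, and let p be the pumping length.
Choose w = 0^p 1^{p+p!}. Since p ≠ p+p!, w ∈ L; and |w| ≥ p.
By the pumping lemma, w = xyz with |xy| ≤ p and |y| > 0.
Since the first p symbols of w are all 0's and |xy| ≤ p, y lies entirely in the leading 0-block: y = 0^k for some k with 1 ≤ k ≤ p.
Since 1 ≤ k ≤ p, k divides p!; set t = 1 + p!/k. Then xy^t z has p + (p!/k)·k = p + p! copies of 0. Now the 0-count equals the 1-count, so i ≠ j fails. So xy^t z = 0^{p+p!} 1^{p+p!} ∉ L.
Contradiction. Therefore L is not regular.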